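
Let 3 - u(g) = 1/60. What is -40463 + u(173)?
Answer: -2427601/60 ≈ -40460.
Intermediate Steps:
u(g) = 179/60 (u(g) = 3 - 1/60 = 179/60)
-40463 + u(173) = -40463 + 179/60 = -2427601/60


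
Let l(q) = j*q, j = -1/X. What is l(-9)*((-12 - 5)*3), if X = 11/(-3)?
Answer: 1377/11 ≈ 125.18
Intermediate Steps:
X = -11/3 (X = 11*(-⅓) = -11/3 ≈ -3.6667)
j = 3/11 (j = -1/(-11/3) = -1*(-3/11) = 3/11 ≈ 0.27273)
l(q) = 3*q/11
l(-9)*((-12 - 5)*3) = ((3/11)*(-9))*((-12 - 5)*3) = -(-459)*3/11 = -27/11*(-51) = 1377/11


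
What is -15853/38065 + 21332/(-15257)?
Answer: -1053871801/580757705 ≈ -1.8146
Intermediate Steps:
-15853/38065 + 21332/(-15257) = -15853*1/38065 + 21332*(-1/15257) = -15853/38065 - 21332/15257 = -1053871801/580757705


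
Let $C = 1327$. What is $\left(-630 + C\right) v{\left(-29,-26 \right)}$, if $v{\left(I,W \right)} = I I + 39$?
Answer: $613360$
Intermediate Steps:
$v{\left(I,W \right)} = 39 + I^{2}$ ($v{\left(I,W \right)} = I^{2} + 39 = 39 + I^{2}$)
$\left(-630 + C\right) v{\left(-29,-26 \right)} = \left(-630 + 1327\right) \left(39 + \left(-29\right)^{2}\right) = 697 \left(39 + 841\right) = 697 \cdot 880 = 613360$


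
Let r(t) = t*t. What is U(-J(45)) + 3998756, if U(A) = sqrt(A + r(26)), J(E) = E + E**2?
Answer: 3998756 + I*sqrt(1394) ≈ 3.9988e+6 + 37.336*I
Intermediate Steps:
r(t) = t**2
U(A) = sqrt(676 + A) (U(A) = sqrt(A + 26**2) = sqrt(A + 676) = sqrt(676 + A))
U(-J(45)) + 3998756 = sqrt(676 - 45*(1 + 45)) + 3998756 = sqrt(676 - 45*46) + 3998756 = sqrt(676 - 1*2070) + 3998756 = sqrt(676 - 2070) + 3998756 = sqrt(-1394) + 3998756 = I*sqrt(1394) + 3998756 = 3998756 + I*sqrt(1394)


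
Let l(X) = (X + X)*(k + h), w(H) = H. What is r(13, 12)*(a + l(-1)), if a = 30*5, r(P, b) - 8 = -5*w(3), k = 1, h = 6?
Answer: -952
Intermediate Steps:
l(X) = 14*X (l(X) = (X + X)*(1 + 6) = (2*X)*7 = 14*X)
r(P, b) = -7 (r(P, b) = 8 - 5*3 = 8 - 15 = -7)
a = 150
r(13, 12)*(a + l(-1)) = -7*(150 + 14*(-1)) = -7*(150 - 14) = -7*136 = -952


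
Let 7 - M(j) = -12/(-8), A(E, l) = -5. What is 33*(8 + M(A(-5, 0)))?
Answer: 891/2 ≈ 445.50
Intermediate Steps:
M(j) = 11/2 (M(j) = 7 - (-12)/(-8) = 7 - (-12)*(-1)/8 = 7 - 1*3/2 = 7 - 3/2 = 11/2)
33*(8 + M(A(-5, 0))) = 33*(8 + 11/2) = 33*(27/2) = 891/2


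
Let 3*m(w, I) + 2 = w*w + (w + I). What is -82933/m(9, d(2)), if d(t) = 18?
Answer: -248799/106 ≈ -2347.2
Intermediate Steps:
m(w, I) = -⅔ + I/3 + w/3 + w²/3 (m(w, I) = -⅔ + (w*w + (w + I))/3 = -⅔ + (w² + (I + w))/3 = -⅔ + (I + w + w²)/3 = -⅔ + (I/3 + w/3 + w²/3) = -⅔ + I/3 + w/3 + w²/3)
-82933/m(9, d(2)) = -82933/(-⅔ + (⅓)*18 + (⅓)*9 + (⅓)*9²) = -82933/(-⅔ + 6 + 3 + (⅓)*81) = -82933/(-⅔ + 6 + 3 + 27) = -82933/106/3 = -82933*3/106 = -248799/106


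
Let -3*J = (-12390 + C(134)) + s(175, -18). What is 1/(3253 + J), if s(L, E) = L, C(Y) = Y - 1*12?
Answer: 1/7284 ≈ 0.00013729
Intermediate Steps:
C(Y) = -12 + Y (C(Y) = Y - 12 = -12 + Y)
J = 4031 (J = -((-12390 + (-12 + 134)) + 175)/3 = -((-12390 + 122) + 175)/3 = -(-12268 + 175)/3 = -⅓*(-12093) = 4031)
1/(3253 + J) = 1/(3253 + 4031) = 1/7284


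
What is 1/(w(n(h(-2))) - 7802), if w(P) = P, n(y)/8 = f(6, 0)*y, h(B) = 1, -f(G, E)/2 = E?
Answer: -1/7802 ≈ -0.00012817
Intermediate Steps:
f(G, E) = -2*E
n(y) = 0 (n(y) = 8*((-2*0)*y) = 8*(0*y) = 8*0 = 0)
1/(w(n(h(-2))) - 7802) = 1/(0 - 7802) = 1/(-7802) = -1/7802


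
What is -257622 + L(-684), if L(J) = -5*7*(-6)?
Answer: -257412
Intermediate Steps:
L(J) = 210 (L(J) = -35*(-6) = 210)
-257622 + L(-684) = -257622 + 210 = -257412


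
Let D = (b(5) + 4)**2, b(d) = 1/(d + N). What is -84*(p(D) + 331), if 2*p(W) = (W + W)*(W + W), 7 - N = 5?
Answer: -26511516/343 ≈ -77293.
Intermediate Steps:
N = 2 (N = 7 - 1*5 = 7 - 5 = 2)
b(d) = 1/(2 + d) (b(d) = 1/(d + 2) = 1/(2 + d))
D = 841/49 (D = (1/(2 + 5) + 4)**2 = (1/7 + 4)**2 = (29/7)**2 = 841/49 ≈ 17.163)
p(W) = 2*W**2 (p(W) = ((W + W)*(W + W))/2 = ((2*W)*(2*W))/2 = (4*W**2)/2 = 2*W**2)
-84*(p(D) + 331) = -84*(2*(841/49)**2 + 331) = -84*(2*(707281/2401) + 331) = -84*(1414562/2401 + 331) = -84*2209293/2401 = -26511516/343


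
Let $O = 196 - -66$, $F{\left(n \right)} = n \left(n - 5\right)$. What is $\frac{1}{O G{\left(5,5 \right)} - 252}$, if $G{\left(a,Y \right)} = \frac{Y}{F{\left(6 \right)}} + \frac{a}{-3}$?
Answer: $- \frac{3}{1411} \approx -0.0021261$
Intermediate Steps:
$F{\left(n \right)} = n \left(-5 + n\right)$
$O = 262$ ($O = 196 + 66 = 262$)
$G{\left(a,Y \right)} = - \frac{a}{3} + \frac{Y}{6}$ ($G{\left(a,Y \right)} = \frac{Y}{6 \left(-5 + 6\right)} + \frac{a}{-3} = \frac{Y}{6 \cdot 1} + a \left(- \frac{1}{3}\right) = \frac{Y}{6} - \frac{a}{3} = - \frac{a}{3} + \frac{Y}{6}$)
$\frac{1}{O G{\left(5,5 \right)} - 252} = \frac{1}{262 \left(\left(- \frac{1}{3}\right) 5 + \frac{1}{6} \cdot 5\right) - 252} = \frac{1}{262 \left(- \frac{5}{3} + \frac{5}{6}\right) - 252} = \frac{1}{262 \left(- \frac{5}{6}\right) - 252} = \frac{1}{- \frac{655}{3} - 252} = \frac{1}{- \frac{1411}{3}} = - \frac{3}{1411}$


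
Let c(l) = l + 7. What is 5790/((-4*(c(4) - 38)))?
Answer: 965/18 ≈ 53.611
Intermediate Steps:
c(l) = 7 + l
5790/((-4*(c(4) - 38))) = 5790/((-4*((7 + 4) - 38))) = 5790/((-4*(11 - 38))) = 5790/((-4*(-27))) = 5790/108 = 5790*(1/108) = 965/18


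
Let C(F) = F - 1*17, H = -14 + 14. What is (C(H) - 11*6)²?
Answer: 6889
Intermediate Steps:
H = 0
C(F) = -17 + F (C(F) = F - 17 = -17 + F)
(C(H) - 11*6)² = ((-17 + 0) - 11*6)² = (-17 - 66)² = (-83)² = 6889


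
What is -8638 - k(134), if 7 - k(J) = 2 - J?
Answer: -8777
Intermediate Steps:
k(J) = 5 + J (k(J) = 7 - (2 - J) = 7 + (-2 + J) = 5 + J)
-8638 - k(134) = -8638 - (5 + 134) = -8638 - 1*139 = -8638 - 139 = -8777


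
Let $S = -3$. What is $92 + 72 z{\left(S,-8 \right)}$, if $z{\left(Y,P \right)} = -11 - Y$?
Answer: $-484$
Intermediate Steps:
$92 + 72 z{\left(S,-8 \right)} = 92 + 72 \left(-11 - -3\right) = 92 + 72 \left(-11 + 3\right) = 92 + 72 \left(-8\right) = 92 - 576 = -484$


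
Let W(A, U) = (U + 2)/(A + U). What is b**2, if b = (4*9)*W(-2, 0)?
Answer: 1296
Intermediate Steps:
W(A, U) = (2 + U)/(A + U)
b = -36 (b = (4*9)*((2 + 0)/(-2 + 0)) = 36*(2/(-2)) = 36*(-1/2*2) = 36*(-1) = -36)
b**2 = (-36)**2 = 1296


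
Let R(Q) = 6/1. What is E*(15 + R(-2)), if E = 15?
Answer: 315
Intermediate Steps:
R(Q) = 6 (R(Q) = 6*1 = 6)
E*(15 + R(-2)) = 15*(15 + 6) = 15*21 = 315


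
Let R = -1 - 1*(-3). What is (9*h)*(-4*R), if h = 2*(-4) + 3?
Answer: 360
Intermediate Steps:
R = 2 (R = -1 + 3 = 2)
h = -5 (h = -8 + 3 = -5)
(9*h)*(-4*R) = (9*(-5))*(-4*2) = -45*(-8) = 360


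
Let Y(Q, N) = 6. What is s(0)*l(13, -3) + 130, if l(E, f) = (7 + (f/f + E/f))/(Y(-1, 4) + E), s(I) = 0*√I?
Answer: 130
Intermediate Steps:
s(I) = 0
l(E, f) = (8 + E/f)/(6 + E) (l(E, f) = (7 + (f/f + E/f))/(6 + E) = (7 + (1 + E/f))/(6 + E) = (8 + E/f)/(6 + E))
s(0)*l(13, -3) + 130 = 0*((13 + 8*(-3))/((-3)*(6 + 13))) + 130 = 0*(-⅓*(13 - 24)/19) + 130 = 0*(-⅓*1/19*(-11)) + 130 = 0*(11/57) + 130 = 0 + 130 = 130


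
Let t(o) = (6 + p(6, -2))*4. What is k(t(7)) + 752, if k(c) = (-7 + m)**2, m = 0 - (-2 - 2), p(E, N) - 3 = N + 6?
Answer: 761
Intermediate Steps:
p(E, N) = 9 + N (p(E, N) = 3 + (N + 6) = 3 + (6 + N) = 9 + N)
m = 4 (m = 0 - 1*(-4) = 0 + 4 = 4)
t(o) = 52 (t(o) = (6 + (9 - 2))*4 = (6 + 7)*4 = 13*4 = 52)
k(c) = 9 (k(c) = (-7 + 4)**2 = (-3)**2 = 9)
k(t(7)) + 752 = 9 + 752 = 761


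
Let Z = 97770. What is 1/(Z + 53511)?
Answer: 1/151281 ≈ 6.6102e-6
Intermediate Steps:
1/(Z + 53511) = 1/(97770 + 53511) = 1/151281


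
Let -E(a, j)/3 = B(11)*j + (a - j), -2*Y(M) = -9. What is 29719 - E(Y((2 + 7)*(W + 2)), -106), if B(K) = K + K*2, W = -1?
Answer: 39113/2 ≈ 19557.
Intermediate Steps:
B(K) = 3*K (B(K) = K + 2*K = 3*K)
Y(M) = 9/2 (Y(M) = -½*(-9) = 9/2)
E(a, j) = -96*j - 3*a (E(a, j) = -3*((3*11)*j + (a - j)) = -3*(33*j + (a - j)) = -3*(a + 32*j) = -96*j - 3*a)
29719 - E(Y((2 + 7)*(W + 2)), -106) = 29719 - (-96*(-106) - 3*9/2) = 29719 - (10176 - 27/2) = 29719 - 1*20325/2 = 29719 - 20325/2 = 39113/2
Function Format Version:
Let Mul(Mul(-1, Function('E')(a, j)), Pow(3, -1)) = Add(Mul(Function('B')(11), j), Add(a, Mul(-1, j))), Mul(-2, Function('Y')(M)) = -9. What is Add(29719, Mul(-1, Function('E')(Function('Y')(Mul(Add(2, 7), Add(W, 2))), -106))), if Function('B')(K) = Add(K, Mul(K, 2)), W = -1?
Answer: Rational(39113, 2) ≈ 19557.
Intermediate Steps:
Function('B')(K) = Mul(3, K) (Function('B')(K) = Add(K, Mul(2, K)) = Mul(3, K))
Function('Y')(M) = Rational(9, 2) (Function('Y')(M) = Mul(Rational(-1, 2), -9) = Rational(9, 2))
Function('E')(a, j) = Add(Mul(-96, j), Mul(-3, a)) (Function('E')(a, j) = Mul(-3, Add(Mul(Mul(3, 11), j), Add(a, Mul(-1, j)))) = Mul(-3, Add(Mul(33, j), Add(a, Mul(-1, j)))) = Mul(-3, Add(a, Mul(32, j))) = Add(Mul(-96, j), Mul(-3, a)))
Add(29719, Mul(-1, Function('E')(Function('Y')(Mul(Add(2, 7), Add(W, 2))), -106))) = Add(29719, Mul(-1, Add(Mul(-96, -106), Mul(-3, Rational(9, 2))))) = Add(29719, Mul(-1, Add(10176, Rational(-27, 2)))) = Add(29719, Mul(-1, Rational(20325, 2))) = Add(29719, Rational(-20325, 2)) = Rational(39113, 2)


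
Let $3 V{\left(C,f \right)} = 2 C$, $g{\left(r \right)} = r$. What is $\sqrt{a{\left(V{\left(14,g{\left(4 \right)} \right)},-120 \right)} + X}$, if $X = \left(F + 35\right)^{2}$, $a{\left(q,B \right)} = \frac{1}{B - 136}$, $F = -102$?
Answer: $\frac{3 \sqrt{127687}}{16} \approx 67.0$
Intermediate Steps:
$V{\left(C,f \right)} = \frac{2 C}{3}$
$a{\left(q,B \right)} = \frac{1}{-136 + B}$
$X = 4489$ ($X = \left(-102 + 35\right)^{2} = \left(-67\right)^{2} = 4489$)
$\sqrt{a{\left(V{\left(14,g{\left(4 \right)} \right)},-120 \right)} + X} = \sqrt{\frac{1}{-136 - 120} + 4489} = \sqrt{\frac{1}{-256} + 4489} = \sqrt{- \frac{1}{256} + 4489} = \sqrt{\frac{1149183}{256}} = \frac{3 \sqrt{127687}}{16}$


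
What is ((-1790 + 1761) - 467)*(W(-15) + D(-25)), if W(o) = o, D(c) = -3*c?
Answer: -29760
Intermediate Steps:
((-1790 + 1761) - 467)*(W(-15) + D(-25)) = ((-1790 + 1761) - 467)*(-15 - 3*(-25)) = (-29 - 467)*(-15 + 75) = -496*60 = -29760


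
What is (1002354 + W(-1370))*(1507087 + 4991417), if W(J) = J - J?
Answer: 6513801478416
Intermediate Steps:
W(J) = 0
(1002354 + W(-1370))*(1507087 + 4991417) = (1002354 + 0)*(1507087 + 4991417) = 1002354*6498504 = 6513801478416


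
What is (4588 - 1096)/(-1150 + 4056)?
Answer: 1746/1453 ≈ 1.2017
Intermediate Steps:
(4588 - 1096)/(-1150 + 4056) = 3492/2906 = 3492*(1/2906) = 1746/1453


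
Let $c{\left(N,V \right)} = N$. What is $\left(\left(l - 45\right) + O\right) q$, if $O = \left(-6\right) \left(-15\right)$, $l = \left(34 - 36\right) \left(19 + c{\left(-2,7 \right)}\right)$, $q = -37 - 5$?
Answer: $-462$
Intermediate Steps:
$q = -42$ ($q = -37 - 5 = -42$)
$l = -34$ ($l = \left(34 - 36\right) \left(19 - 2\right) = \left(-2\right) 17 = -34$)
$O = 90$
$\left(\left(l - 45\right) + O\right) q = \left(\left(-34 - 45\right) + 90\right) \left(-42\right) = \left(-79 + 90\right) \left(-42\right) = 11 \left(-42\right) = -462$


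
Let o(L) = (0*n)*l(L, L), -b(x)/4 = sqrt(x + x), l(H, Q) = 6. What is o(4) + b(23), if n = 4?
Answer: -4*sqrt(46) ≈ -27.129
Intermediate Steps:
b(x) = -4*sqrt(2)*sqrt(x) (b(x) = -4*sqrt(x + x) = -4*sqrt(2)*sqrt(x))
o(L) = 0 (o(L) = (0*4)*6 = 0*6 = 0)
o(4) + b(23) = 0 - 4*sqrt(2)*sqrt(23) = 0 - 4*sqrt(46) = -4*sqrt(46)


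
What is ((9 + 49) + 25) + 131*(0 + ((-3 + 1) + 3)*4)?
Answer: 607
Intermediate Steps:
((9 + 49) + 25) + 131*(0 + ((-3 + 1) + 3)*4) = (58 + 25) + 131*(0 + (-2 + 3)*4) = 83 + 131*(0 + 1*4) = 83 + 131*(0 + 4) = 83 + 131*4 = 83 + 524 = 607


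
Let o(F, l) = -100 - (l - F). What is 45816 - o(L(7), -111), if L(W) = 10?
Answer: 45795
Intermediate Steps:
o(F, l) = -100 + F - l (o(F, l) = -100 + (F - l) = -100 + F - l)
45816 - o(L(7), -111) = 45816 - (-100 + 10 - 1*(-111)) = 45816 - (-100 + 10 + 111) = 45816 - 1*21 = 45816 - 21 = 45795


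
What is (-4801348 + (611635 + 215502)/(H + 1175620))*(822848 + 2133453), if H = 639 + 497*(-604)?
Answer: -12435150731979763871/876071 ≈ -1.4194e+13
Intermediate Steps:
H = -299549 (H = 639 - 300188 = -299549)
(-4801348 + (611635 + 215502)/(H + 1175620))*(822848 + 2133453) = (-4801348 + (611635 + 215502)/(-299549 + 1175620))*(822848 + 2133453) = (-4801348 + 827137/876071)*2956301 = -4206320916571/876071*2956301 = -12435150731979763871/876071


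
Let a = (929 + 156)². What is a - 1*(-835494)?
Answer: 2012719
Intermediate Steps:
a = 1177225 (a = 1085² = 1177225)
a - 1*(-835494) = 1177225 - 1*(-835494) = 1177225 + 835494 = 2012719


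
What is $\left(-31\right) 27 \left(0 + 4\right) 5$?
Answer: $-16740$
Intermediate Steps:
$\left(-31\right) 27 \left(0 + 4\right) 5 = - 837 \cdot 4 \cdot 5 = \left(-837\right) 20 = -16740$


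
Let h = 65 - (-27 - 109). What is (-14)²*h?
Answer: 39396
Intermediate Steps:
h = 201 (h = 65 - 1*(-136) = 65 + 136 = 201)
(-14)²*h = (-14)²*201 = 196*201 = 39396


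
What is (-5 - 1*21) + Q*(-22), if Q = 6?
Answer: -158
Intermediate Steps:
(-5 - 1*21) + Q*(-22) = (-5 - 1*21) + 6*(-22) = (-5 - 21) - 132 = -26 - 132 = -158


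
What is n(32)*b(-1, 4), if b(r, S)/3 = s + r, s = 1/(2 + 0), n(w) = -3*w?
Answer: 144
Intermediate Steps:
s = ½ (s = 1/2 = ½ ≈ 0.50000)
b(r, S) = 3/2 + 3*r (b(r, S) = 3*(½ + r) = 3/2 + 3*r)
n(32)*b(-1, 4) = (-3*32)*(3/2 + 3*(-1)) = -96*(3/2 - 3) = -96*(-3/2) = 144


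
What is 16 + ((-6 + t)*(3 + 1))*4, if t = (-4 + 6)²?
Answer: -16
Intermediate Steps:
t = 4 (t = 2² = 4)
16 + ((-6 + t)*(3 + 1))*4 = 16 + ((-6 + 4)*(3 + 1))*4 = 16 - 2*4*4 = 16 - 8*4 = 16 - 32 = -16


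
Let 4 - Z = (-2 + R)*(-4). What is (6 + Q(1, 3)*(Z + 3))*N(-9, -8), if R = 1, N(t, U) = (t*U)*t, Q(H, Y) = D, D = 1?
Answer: -5832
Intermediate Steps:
Q(H, Y) = 1
N(t, U) = U*t**2 (N(t, U) = (U*t)*t = U*t**2)
Z = 0 (Z = 4 - (-2 + 1)*(-4) = 4 - (-1)*(-4) = 4 - 1*4 = 4 - 4 = 0)
(6 + Q(1, 3)*(Z + 3))*N(-9, -8) = (6 + 1*(0 + 3))*(-8*(-9)**2) = (6 + 1*3)*(-8*81) = (6 + 3)*(-648) = 9*(-648) = -5832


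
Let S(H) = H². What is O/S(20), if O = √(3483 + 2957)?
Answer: √1610/200 ≈ 0.20062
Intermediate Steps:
O = 2*√1610 (O = √6440 = 2*√1610 ≈ 80.250)
O/S(20) = (2*√1610)/(20²) = (2*√1610)/400 = (2*√1610)*(1/400) = √1610/200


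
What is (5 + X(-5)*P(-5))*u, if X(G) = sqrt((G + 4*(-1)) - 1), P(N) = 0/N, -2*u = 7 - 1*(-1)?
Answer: -20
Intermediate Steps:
u = -4 (u = -(7 - 1*(-1))/2 = -(7 + 1)/2 = -1/2*8 = -4)
P(N) = 0
X(G) = sqrt(-5 + G) (X(G) = sqrt((G - 4) - 1) = sqrt((-4 + G) - 1) = sqrt(-5 + G))
(5 + X(-5)*P(-5))*u = (5 + sqrt(-5 - 5)*0)*(-4) = (5 + sqrt(-10)*0)*(-4) = (5 + (I*sqrt(10))*0)*(-4) = (5 + 0)*(-4) = 5*(-4) = -20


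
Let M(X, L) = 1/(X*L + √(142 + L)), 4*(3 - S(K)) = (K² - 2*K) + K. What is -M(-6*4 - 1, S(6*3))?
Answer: -7350/13505351 + 2*√274/13505351 ≈ -0.00054178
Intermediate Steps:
S(K) = 3 - K²/4 + K/4 (S(K) = 3 - ((K² - 2*K) + K)/4 = 3 - (K² - K)/4 = 3 + (-K²/4 + K/4) = 3 - K²/4 + K/4)
M(X, L) = 1/(√(142 + L) + L*X) (M(X, L) = 1/(L*X + √(142 + L)) = 1/(√(142 + L) + L*X))
-M(-6*4 - 1, S(6*3)) = -1/(√(142 + (3 - (6*3)²/4 + (6*3)/4)) + (3 - (6*3)²/4 + (6*3)/4)*(-6*4 - 1)) = -1/(√(142 + (3 - ¼*18² + (¼)*18)) + (3 - ¼*18² + (¼)*18)*(-24 - 1)) = -1/(√(142 + (3 - ¼*324 + 9/2)) + (3 - ¼*324 + 9/2)*(-25)) = -1/(√(142 + (3 - 81 + 9/2)) + (3 - 81 + 9/2)*(-25)) = -1/(√(142 - 147/2) - 147/2*(-25)) = -1/(√(137/2) + 3675/2) = -1/(√274/2 + 3675/2) = -1/(3675/2 + √274/2)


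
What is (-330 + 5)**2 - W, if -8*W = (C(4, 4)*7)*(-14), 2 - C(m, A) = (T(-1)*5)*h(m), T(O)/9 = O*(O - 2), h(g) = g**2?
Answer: 264121/2 ≈ 1.3206e+5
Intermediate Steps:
T(O) = 9*O*(-2 + O) (T(O) = 9*(O*(O - 2)) = 9*(O*(-2 + O)) = 9*O*(-2 + O))
C(m, A) = 2 - 135*m**2 (C(m, A) = 2 - (9*(-1)*(-2 - 1))*5*m**2 = 2 - (9*(-1)*(-3))*5*m**2 = 2 - 27*5*m**2 = 2 - 135*m**2)
W = -52871/2 (W = -(2 - 135*4**2)*7*(-14)/8 = -(2 - 135*16)*7*(-14)/8 = -(2 - 2160)*7*(-14)/8 = -(-2158*7)*(-14)/8 = -(-7553)*(-14)/4 = -1/8*211484 = -52871/2 ≈ -26436.)
(-330 + 5)**2 - W = (-330 + 5)**2 - 1*(-52871/2) = (-325)**2 + 52871/2 = 105625 + 52871/2 = 264121/2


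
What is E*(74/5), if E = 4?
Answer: 296/5 ≈ 59.200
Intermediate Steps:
E*(74/5) = 4*(74/5) = 296/5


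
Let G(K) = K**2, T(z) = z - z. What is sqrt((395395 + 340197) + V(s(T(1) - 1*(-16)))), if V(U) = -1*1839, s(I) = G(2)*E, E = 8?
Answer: sqrt(733753) ≈ 856.59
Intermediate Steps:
T(z) = 0
s(I) = 32 (s(I) = 2**2*8 = 4*8 = 32)
V(U) = -1839
sqrt((395395 + 340197) + V(s(T(1) - 1*(-16)))) = sqrt((395395 + 340197) - 1839) = sqrt(735592 - 1839) = sqrt(733753)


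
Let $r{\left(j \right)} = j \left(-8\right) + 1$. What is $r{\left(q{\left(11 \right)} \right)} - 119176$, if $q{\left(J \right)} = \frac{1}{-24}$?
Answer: $- \frac{357524}{3} \approx -1.1917 \cdot 10^{5}$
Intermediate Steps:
$q{\left(J \right)} = - \frac{1}{24}$
$r{\left(j \right)} = 1 - 8 j$ ($r{\left(j \right)} = - 8 j + 1 = 1 - 8 j$)
$r{\left(q{\left(11 \right)} \right)} - 119176 = \left(1 - - \frac{1}{3}\right) - 119176 = \left(1 + \frac{1}{3}\right) - 119176 = \frac{4}{3} - 119176 = - \frac{357524}{3}$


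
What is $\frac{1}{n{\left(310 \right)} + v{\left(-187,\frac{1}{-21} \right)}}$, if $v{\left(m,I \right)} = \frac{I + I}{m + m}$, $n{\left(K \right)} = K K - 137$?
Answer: $\frac{3927}{376846702} \approx 1.0421 \cdot 10^{-5}$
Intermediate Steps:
$n{\left(K \right)} = -137 + K^{2}$ ($n{\left(K \right)} = K^{2} - 137 = -137 + K^{2}$)
$v{\left(m,I \right)} = \frac{I}{m}$ ($v{\left(m,I \right)} = \frac{2 I}{2 m} = 2 I \frac{1}{2 m} = \frac{I}{m}$)
$\frac{1}{n{\left(310 \right)} + v{\left(-187,\frac{1}{-21} \right)}} = \frac{1}{\left(-137 + 310^{2}\right) + \frac{1}{\left(-21\right) \left(-187\right)}} = \frac{1}{\left(-137 + 96100\right) - - \frac{1}{3927}} = \frac{1}{95963 + \frac{1}{3927}} = \frac{1}{\frac{376846702}{3927}} = \frac{3927}{376846702}$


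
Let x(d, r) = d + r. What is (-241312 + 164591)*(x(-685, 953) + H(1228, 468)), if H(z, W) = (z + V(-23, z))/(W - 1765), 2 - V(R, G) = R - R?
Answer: -26573545886/1297 ≈ -2.0488e+7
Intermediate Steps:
V(R, G) = 2 (V(R, G) = 2 - (R - R) = 2 - 1*0 = 2 + 0 = 2)
H(z, W) = (2 + z)/(-1765 + W) (H(z, W) = (z + 2)/(W - 1765) = (2 + z)/(-1765 + W))
(-241312 + 164591)*(x(-685, 953) + H(1228, 468)) = (-241312 + 164591)*((-685 + 953) + (2 + 1228)/(-1765 + 468)) = -76721*(268 + 1230/(-1297)) = -76721*(268 - 1/1297*1230) = -76721*(268 - 1230/1297) = -76721*346366/1297 = -26573545886/1297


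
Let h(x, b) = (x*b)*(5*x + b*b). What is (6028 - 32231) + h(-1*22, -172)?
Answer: 111503413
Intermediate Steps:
h(x, b) = b*x*(b² + 5*x) (h(x, b) = (b*x)*(5*x + b²) = (b*x)*(b² + 5*x) = b*x*(b² + 5*x))
(6028 - 32231) + h(-1*22, -172) = (6028 - 32231) - 172*(-1*22)*((-172)² + 5*(-1*22)) = -26203 - 172*(-22)*(29584 + 5*(-22)) = -26203 - 172*(-22)*(29584 - 110) = -26203 - 172*(-22)*29474 = -26203 + 111529616 = 111503413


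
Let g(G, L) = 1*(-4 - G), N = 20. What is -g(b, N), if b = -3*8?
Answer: -20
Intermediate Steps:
b = -24
g(G, L) = -4 - G
-g(b, N) = -(-4 - 1*(-24)) = -(-4 + 24) = -1*20 = -20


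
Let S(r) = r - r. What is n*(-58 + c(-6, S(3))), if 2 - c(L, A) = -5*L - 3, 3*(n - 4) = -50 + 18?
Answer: 1660/3 ≈ 553.33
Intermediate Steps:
n = -20/3 (n = 4 + (-50 + 18)/3 = 4 + (1/3)*(-32) = 4 - 32/3 = -20/3 ≈ -6.6667)
S(r) = 0
c(L, A) = 5 + 5*L (c(L, A) = 2 - (-5*L - 3) = 2 - (-3 - 5*L) = 2 + (3 + 5*L) = 5 + 5*L)
n*(-58 + c(-6, S(3))) = -20*(-58 + (5 + 5*(-6)))/3 = -20*(-58 + (5 - 30))/3 = -20*(-58 - 25)/3 = -20/3*(-83) = 1660/3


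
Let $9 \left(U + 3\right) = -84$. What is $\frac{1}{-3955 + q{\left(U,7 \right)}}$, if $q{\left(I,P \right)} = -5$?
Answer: $- \frac{1}{3960} \approx -0.00025253$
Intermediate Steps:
$U = - \frac{37}{3}$ ($U = -3 + \frac{1}{9} \left(-84\right) = -3 - \frac{28}{3} = - \frac{37}{3} \approx -12.333$)
$\frac{1}{-3955 + q{\left(U,7 \right)}} = \frac{1}{-3955 - 5} = \frac{1}{-3960} = - \frac{1}{3960}$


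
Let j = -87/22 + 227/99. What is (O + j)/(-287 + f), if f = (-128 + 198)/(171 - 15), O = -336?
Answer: 124163/105369 ≈ 1.1784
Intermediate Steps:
f = 35/78 (f = 70/156 = 70*(1/156) = 35/78 ≈ 0.44872)
j = -329/198 (j = -87*1/22 + 227*(1/99) = -87/22 + 227/99 = -329/198 ≈ -1.6616)
(O + j)/(-287 + f) = (-336 - 329/198)/(-287 + 35/78) = -66857/(198*(-22351/78)) = -66857/198*(-78/22351) = 124163/105369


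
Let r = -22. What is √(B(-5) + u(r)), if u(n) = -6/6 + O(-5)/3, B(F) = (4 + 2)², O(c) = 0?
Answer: √35 ≈ 5.9161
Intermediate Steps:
B(F) = 36 (B(F) = 6² = 36)
u(n) = -1 (u(n) = -6/6 + 0/3 = -6*⅙ + 0*(⅓) = -1 + 0 = -1)
√(B(-5) + u(r)) = √(36 - 1) = √35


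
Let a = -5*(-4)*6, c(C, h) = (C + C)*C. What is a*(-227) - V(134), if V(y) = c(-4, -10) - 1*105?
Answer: -27167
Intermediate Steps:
c(C, h) = 2*C**2 (c(C, h) = (2*C)*C = 2*C**2)
a = 120 (a = 20*6 = 120)
V(y) = -73 (V(y) = 2*(-4)**2 - 1*105 = 2*16 - 105 = 32 - 105 = -73)
a*(-227) - V(134) = 120*(-227) - 1*(-73) = -27240 + 73 = -27167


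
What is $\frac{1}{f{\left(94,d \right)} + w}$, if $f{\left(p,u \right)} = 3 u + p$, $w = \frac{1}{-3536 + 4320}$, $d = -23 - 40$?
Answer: $- \frac{784}{74479} \approx -0.010526$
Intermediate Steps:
$d = -63$
$w = \frac{1}{784} \approx 0.0012755$
$f{\left(p,u \right)} = p + 3 u$
$\frac{1}{f{\left(94,d \right)} + w} = \frac{1}{\left(94 + 3 \left(-63\right)\right) + \frac{1}{784}} = \frac{1}{\left(94 - 189\right) + \frac{1}{784}} = \frac{1}{-95 + \frac{1}{784}} = \frac{1}{- \frac{74479}{784}} = - \frac{784}{74479}$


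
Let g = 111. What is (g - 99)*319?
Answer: 3828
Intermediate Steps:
(g - 99)*319 = (111 - 99)*319 = 12*319 = 3828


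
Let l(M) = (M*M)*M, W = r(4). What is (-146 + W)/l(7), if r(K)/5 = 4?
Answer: -18/49 ≈ -0.36735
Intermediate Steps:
r(K) = 20 (r(K) = 5*4 = 20)
W = 20
l(M) = M³ (l(M) = M²*M = M³)
(-146 + W)/l(7) = (-146 + 20)/(7³) = -126/343 = -126*1/343 = -18/49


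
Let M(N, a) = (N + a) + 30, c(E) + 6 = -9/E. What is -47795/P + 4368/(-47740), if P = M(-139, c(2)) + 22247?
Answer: -33976946/15090955 ≈ -2.2515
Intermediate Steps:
c(E) = -6 - 9/E
M(N, a) = 30 + N + a
P = 44255/2 (P = (30 - 139 + (-6 - 9/2)) + 22247 = (30 - 139 - 21/2) + 22247 = -239/2 + 22247 = 44255/2 ≈ 22128.)
-47795/P + 4368/(-47740) = -47795/44255/2 + 4368/(-47740) = -47795*2/44255 + 4368*(-1/47740) = -19118/8851 - 156/1705 = -33976946/15090955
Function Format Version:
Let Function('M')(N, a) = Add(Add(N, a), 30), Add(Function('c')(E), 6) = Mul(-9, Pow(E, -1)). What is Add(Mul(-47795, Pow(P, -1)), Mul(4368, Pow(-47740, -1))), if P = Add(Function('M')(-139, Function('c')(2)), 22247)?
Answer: Rational(-33976946, 15090955) ≈ -2.2515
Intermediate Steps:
Function('c')(E) = Add(-6, Mul(-9, Pow(E, -1)))
Function('M')(N, a) = Add(30, N, a)
P = Rational(44255, 2) (P = Add(Add(30, -139, Add(-6, Mul(-9, Pow(2, -1)))), 22247) = Add(Add(30, -139, Add(-6, Mul(-9, Rational(1, 2)))), 22247) = Add(Add(30, -139, Add(-6, Rational(-9, 2))), 22247) = Add(Add(30, -139, Rational(-21, 2)), 22247) = Add(Rational(-239, 2), 22247) = Rational(44255, 2) ≈ 22128.)
Add(Mul(-47795, Pow(P, -1)), Mul(4368, Pow(-47740, -1))) = Add(Mul(-47795, Pow(Rational(44255, 2), -1)), Mul(4368, Pow(-47740, -1))) = Add(Mul(-47795, Rational(2, 44255)), Mul(4368, Rational(-1, 47740))) = Add(Rational(-19118, 8851), Rational(-156, 1705)) = Rational(-33976946, 15090955)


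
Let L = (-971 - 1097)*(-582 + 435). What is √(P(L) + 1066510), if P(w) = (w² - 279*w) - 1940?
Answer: √92329817702 ≈ 3.0386e+5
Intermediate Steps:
L = 303996 (L = -2068*(-147) = 303996)
P(w) = -1940 + w² - 279*w
√(P(L) + 1066510) = √((-1940 + 303996² - 279*303996) + 1066510) = √((-1940 + 92413568016 - 84814884) + 1066510) = √(92328751192 + 1066510) = √92329817702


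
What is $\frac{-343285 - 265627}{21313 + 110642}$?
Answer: $- \frac{32048}{6945} \approx -4.6145$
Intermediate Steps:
$\frac{-343285 - 265627}{21313 + 110642} = - \frac{608912}{131955} = \left(-608912\right) \frac{1}{131955} = - \frac{32048}{6945}$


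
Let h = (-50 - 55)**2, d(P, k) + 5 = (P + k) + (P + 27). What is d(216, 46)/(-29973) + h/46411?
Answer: 307246825/1391076903 ≈ 0.22087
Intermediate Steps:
d(P, k) = 22 + k + 2*P (d(P, k) = -5 + ((P + k) + (P + 27)) = -5 + ((P + k) + (27 + P)) = -5 + (27 + k + 2*P) = 22 + k + 2*P)
h = 11025 (h = (-105)**2 = 11025)
d(216, 46)/(-29973) + h/46411 = (22 + 46 + 2*216)/(-29973) + 11025/46411 = (22 + 46 + 432)*(-1/29973) + 11025*(1/46411) = 500*(-1/29973) + 11025/46411 = -500/29973 + 11025/46411 = 307246825/1391076903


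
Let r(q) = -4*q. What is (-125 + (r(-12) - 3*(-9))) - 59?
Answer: -109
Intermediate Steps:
(-125 + (r(-12) - 3*(-9))) - 59 = (-125 + (-4*(-12) - 3*(-9))) - 59 = (-125 + (48 - 1*(-27))) - 59 = (-125 + (48 + 27)) - 59 = (-125 + 75) - 59 = -50 - 59 = -109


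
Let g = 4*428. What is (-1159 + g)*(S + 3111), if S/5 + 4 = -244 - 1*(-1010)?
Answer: 3827313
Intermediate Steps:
g = 1712
S = 3810 (S = -20 + 5*(-244 - 1*(-1010)) = -20 + 5*(-244 + 1010) = -20 + 5*766 = -20 + 3830 = 3810)
(-1159 + g)*(S + 3111) = (-1159 + 1712)*(3810 + 3111) = 553*6921 = 3827313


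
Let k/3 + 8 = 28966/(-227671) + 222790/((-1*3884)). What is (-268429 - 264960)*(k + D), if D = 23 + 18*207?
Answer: -837798178138171211/442137082 ≈ -1.8949e+9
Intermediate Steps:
k = -86864279019/442137082 (k = -24 + 3*(28966/(-227671) + 222790/((-1*3884))) = -24 + 3*(28966*(-1/227671) + 222790/(-3884)) = -24 + 3*(-28966/227671 + 222790*(-1/3884)) = -24 + 3*(-28966/227671 - 111395/1942) = -24 + 3*(-25417663017/442137082) = -24 - 76252989051/442137082 = -86864279019/442137082 ≈ -196.46)
D = 3749 (D = 23 + 3726 = 3749)
(-268429 - 264960)*(k + D) = (-268429 - 264960)*(-86864279019/442137082 + 3749) = -533389*1570707641399/442137082 = -837798178138171211/442137082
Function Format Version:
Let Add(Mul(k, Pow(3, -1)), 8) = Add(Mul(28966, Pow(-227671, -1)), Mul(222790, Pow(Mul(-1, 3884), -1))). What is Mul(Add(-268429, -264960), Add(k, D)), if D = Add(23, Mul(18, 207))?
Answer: Rational(-837798178138171211, 442137082) ≈ -1.8949e+9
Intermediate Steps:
k = Rational(-86864279019, 442137082) (k = Add(-24, Mul(3, Add(Mul(28966, Pow(-227671, -1)), Mul(222790, Pow(Mul(-1, 3884), -1))))) = Add(-24, Mul(3, Add(Mul(28966, Rational(-1, 227671)), Mul(222790, Pow(-3884, -1))))) = Add(-24, Mul(3, Add(Rational(-28966, 227671), Mul(222790, Rational(-1, 3884))))) = Add(-24, Mul(3, Add(Rational(-28966, 227671), Rational(-111395, 1942)))) = Add(-24, Mul(3, Rational(-25417663017, 442137082))) = Add(-24, Rational(-76252989051, 442137082)) = Rational(-86864279019, 442137082) ≈ -196.46)
D = 3749 (D = Add(23, 3726) = 3749)
Mul(Add(-268429, -264960), Add(k, D)) = Mul(Add(-268429, -264960), Add(Rational(-86864279019, 442137082), 3749)) = Mul(-533389, Rational(1570707641399, 442137082)) = Rational(-837798178138171211, 442137082)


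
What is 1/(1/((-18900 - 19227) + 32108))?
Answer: -6019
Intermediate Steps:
1/(1/((-18900 - 19227) + 32108)) = 1/(1/(-38127 + 32108)) = 1/(1/(-6019)) = 1/(-1/6019) = -6019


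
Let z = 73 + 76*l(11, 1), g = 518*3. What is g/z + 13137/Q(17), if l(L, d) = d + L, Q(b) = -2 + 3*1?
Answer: 12941499/985 ≈ 13139.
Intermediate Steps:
Q(b) = 1 (Q(b) = -2 + 3 = 1)
g = 1554
l(L, d) = L + d
z = 985 (z = 73 + 76*(11 + 1) = 73 + 76*12 = 73 + 912 = 985)
g/z + 13137/Q(17) = 1554/985 + 13137/1 = 1554*(1/985) + 13137*1 = 1554/985 + 13137 = 12941499/985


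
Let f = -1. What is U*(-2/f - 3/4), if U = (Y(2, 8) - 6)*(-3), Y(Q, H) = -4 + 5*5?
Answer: -225/4 ≈ -56.250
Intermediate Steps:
Y(Q, H) = 21 (Y(Q, H) = -4 + 25 = 21)
U = -45 (U = (21 - 6)*(-3) = 15*(-3) = -45)
U*(-2/f - 3/4) = -45*(-2/(-1) - 3/4) = -45*(-2*(-1) - 3*¼) = -45*(2 - ¾) = -45*5/4 = -225/4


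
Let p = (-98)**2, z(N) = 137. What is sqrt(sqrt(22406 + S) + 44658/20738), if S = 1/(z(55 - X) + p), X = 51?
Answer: sqrt(21969149026568481 + 1047314924301*sqrt(2126039946627))/101004429 ≈ 12.322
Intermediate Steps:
p = 9604
S = 1/9741 (S = 1/(137 + 9604) = 1/9741 ≈ 0.00010266)
sqrt(sqrt(22406 + S) + 44658/20738) = sqrt(sqrt(22406 + 1/9741) + 44658/20738) = sqrt(sqrt(218256847/9741) + 44658*(1/20738)) = sqrt(sqrt(2126039946627)/9741 + 22329/10369) = sqrt(22329/10369 + sqrt(2126039946627)/9741)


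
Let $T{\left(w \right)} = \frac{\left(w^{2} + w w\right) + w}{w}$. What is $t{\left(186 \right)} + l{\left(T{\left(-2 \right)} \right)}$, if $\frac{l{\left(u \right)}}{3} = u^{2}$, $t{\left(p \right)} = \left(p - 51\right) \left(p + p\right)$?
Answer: $50247$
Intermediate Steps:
$T{\left(w \right)} = \frac{w + 2 w^{2}}{w}$ ($T{\left(w \right)} = \frac{\left(w^{2} + w^{2}\right) + w}{w} = \frac{2 w^{2} + w}{w} = \frac{w + 2 w^{2}}{w}$)
$t{\left(p \right)} = 2 p \left(-51 + p\right)$ ($t{\left(p \right)} = \left(-51 + p\right) 2 p = 2 p \left(-51 + p\right)$)
$l{\left(u \right)} = 3 u^{2}$
$t{\left(186 \right)} + l{\left(T{\left(-2 \right)} \right)} = 2 \cdot 186 \left(-51 + 186\right) + 3 \left(1 + 2 \left(-2\right)\right)^{2} = 2 \cdot 186 \cdot 135 + 3 \left(1 - 4\right)^{2} = 50220 + 3 \left(-3\right)^{2} = 50220 + 3 \cdot 9 = 50220 + 27 = 50247$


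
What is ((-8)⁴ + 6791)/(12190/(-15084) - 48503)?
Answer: -4321566/19253459 ≈ -0.22446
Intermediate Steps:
((-8)⁴ + 6791)/(12190/(-15084) - 48503) = (4096 + 6791)/(12190*(-1/15084) - 48503) = 10887/(-6095/7542 - 48503) = 10887/(-365815721/7542) = 10887*(-7542/365815721) = -4321566/19253459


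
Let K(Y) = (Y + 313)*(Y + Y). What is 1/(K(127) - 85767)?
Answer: 1/25993 ≈ 3.8472e-5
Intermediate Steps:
K(Y) = 2*Y*(313 + Y) (K(Y) = (313 + Y)*(2*Y) = 2*Y*(313 + Y))
1/(K(127) - 85767) = 1/(2*127*(313 + 127) - 85767) = 1/(2*127*440 - 85767) = 1/(111760 - 85767) = 1/25993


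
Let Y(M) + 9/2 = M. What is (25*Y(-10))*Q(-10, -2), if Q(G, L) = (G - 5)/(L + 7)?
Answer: 2175/2 ≈ 1087.5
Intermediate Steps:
Y(M) = -9/2 + M
Q(G, L) = (-5 + G)/(7 + L)
(25*Y(-10))*Q(-10, -2) = (25*(-9/2 - 10))*((-5 - 10)/(7 - 2)) = (25*(-29/2))*(-15/5) = -145*(-15)/2 = -725/2*(-3) = 2175/2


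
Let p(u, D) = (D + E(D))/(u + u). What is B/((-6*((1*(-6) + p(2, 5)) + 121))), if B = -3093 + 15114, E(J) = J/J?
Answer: -4007/233 ≈ -17.197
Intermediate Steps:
E(J) = 1
p(u, D) = (1 + D)/(2*u) (p(u, D) = (D + 1)/(u + u) = (1 + D)/((2*u)) = (1 + D)*(1/(2*u)) = (1 + D)/(2*u))
B = 12021
B/((-6*((1*(-6) + p(2, 5)) + 121))) = 12021/((-6*((1*(-6) + (1/2)*(1 + 5)/2) + 121))) = 12021/((-6*((-6 + (1/2)*(1/2)*6) + 121))) = 12021/((-6*((-6 + 3/2) + 121))) = 12021/((-6*(-9/2 + 121))) = 12021/((-6*233/2)) = 12021/(-699) = 12021*(-1/699) = -4007/233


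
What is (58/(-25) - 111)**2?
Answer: 8025889/625 ≈ 12841.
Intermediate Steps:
(58/(-25) - 111)**2 = (58*(-1/25) - 111)**2 = (-58/25 - 111)**2 = (-2833/25)**2 = 8025889/625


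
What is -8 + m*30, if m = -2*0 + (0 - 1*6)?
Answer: -188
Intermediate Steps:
m = -6 (m = 0 + (0 - 6) = 0 - 6 = -6)
-8 + m*30 = -8 - 6*30 = -8 - 180 = -188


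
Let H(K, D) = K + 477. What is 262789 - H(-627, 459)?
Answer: 262939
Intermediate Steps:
H(K, D) = 477 + K
262789 - H(-627, 459) = 262789 - (477 - 627) = 262789 - 1*(-150) = 262789 + 150 = 262939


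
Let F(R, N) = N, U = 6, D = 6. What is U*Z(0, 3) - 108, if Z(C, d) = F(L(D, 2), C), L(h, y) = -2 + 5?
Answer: -108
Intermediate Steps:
L(h, y) = 3
Z(C, d) = C
U*Z(0, 3) - 108 = 6*0 - 108 = 0 - 108 = -108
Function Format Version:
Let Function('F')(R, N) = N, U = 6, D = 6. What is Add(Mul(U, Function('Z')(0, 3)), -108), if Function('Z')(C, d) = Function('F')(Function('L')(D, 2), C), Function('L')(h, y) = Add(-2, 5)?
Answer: -108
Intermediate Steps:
Function('L')(h, y) = 3
Function('Z')(C, d) = C
Add(Mul(U, Function('Z')(0, 3)), -108) = Add(Mul(6, 0), -108) = Add(0, -108) = -108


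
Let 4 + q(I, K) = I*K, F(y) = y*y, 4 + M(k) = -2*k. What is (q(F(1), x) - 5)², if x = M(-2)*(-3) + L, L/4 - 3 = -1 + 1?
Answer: 9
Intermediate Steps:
M(k) = -4 - 2*k
F(y) = y²
L = 12 (L = 12 + 4*(-1 + 1) = 12 + 4*0 = 12 + 0 = 12)
x = 12 (x = (-4 - 2*(-2))*(-3) + 12 = (-4 + 4)*(-3) + 12 = 0*(-3) + 12 = 0 + 12 = 12)
q(I, K) = -4 + I*K
(q(F(1), x) - 5)² = ((-4 + 1²*12) - 5)² = ((-4 + 1*12) - 5)² = ((-4 + 12) - 5)² = (8 - 5)² = 3² = 9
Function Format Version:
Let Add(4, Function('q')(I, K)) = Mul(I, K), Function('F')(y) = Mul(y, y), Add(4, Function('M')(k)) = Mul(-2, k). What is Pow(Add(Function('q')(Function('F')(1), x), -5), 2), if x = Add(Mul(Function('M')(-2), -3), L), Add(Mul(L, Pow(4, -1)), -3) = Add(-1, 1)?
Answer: 9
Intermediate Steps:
Function('M')(k) = Add(-4, Mul(-2, k))
Function('F')(y) = Pow(y, 2)
L = 12 (L = Add(12, Mul(4, Add(-1, 1))) = Add(12, Mul(4, 0)) = Add(12, 0) = 12)
x = 12 (x = Add(Mul(Add(-4, Mul(-2, -2)), -3), 12) = Add(Mul(Add(-4, 4), -3), 12) = Add(Mul(0, -3), 12) = Add(0, 12) = 12)
Function('q')(I, K) = Add(-4, Mul(I, K))
Pow(Add(Function('q')(Function('F')(1), x), -5), 2) = Pow(Add(Add(-4, Mul(Pow(1, 2), 12)), -5), 2) = Pow(Add(Add(-4, Mul(1, 12)), -5), 2) = Pow(Add(Add(-4, 12), -5), 2) = Pow(Add(8, -5), 2) = Pow(3, 2) = 9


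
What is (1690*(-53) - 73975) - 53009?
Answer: -216554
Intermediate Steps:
(1690*(-53) - 73975) - 53009 = (-89570 - 73975) - 53009 = -163545 - 53009 = -216554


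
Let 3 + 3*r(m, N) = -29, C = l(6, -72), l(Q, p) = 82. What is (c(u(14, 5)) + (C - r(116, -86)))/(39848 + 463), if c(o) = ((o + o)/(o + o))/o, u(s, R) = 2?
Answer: 559/241866 ≈ 0.0023112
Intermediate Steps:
C = 82
r(m, N) = -32/3 (r(m, N) = -1 + (⅓)*(-29) = -1 - 29/3 = -32/3)
c(o) = 1/o (c(o) = ((2*o)/((2*o)))/o = ((2*o)*(1/(2*o)))/o = 1/o)
(c(u(14, 5)) + (C - r(116, -86)))/(39848 + 463) = (1/2 + (82 - 1*(-32/3)))/(39848 + 463) = (½ + (82 + 32/3))/40311 = (½ + 278/3)*(1/40311) = (559/6)*(1/40311) = 559/241866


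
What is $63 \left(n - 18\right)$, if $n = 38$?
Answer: $1260$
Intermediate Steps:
$63 \left(n - 18\right) = 63 \left(38 - 18\right) = 63 \cdot 20 = 1260$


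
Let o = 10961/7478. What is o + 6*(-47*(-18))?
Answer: 37969289/7478 ≈ 5077.5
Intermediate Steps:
o = 10961/7478 (o = 10961*(1/7478) = 10961/7478 ≈ 1.4658)
o + 6*(-47*(-18)) = 10961/7478 + 6*(-47*(-18)) = 10961/7478 + 6*846 = 10961/7478 + 5076 = 37969289/7478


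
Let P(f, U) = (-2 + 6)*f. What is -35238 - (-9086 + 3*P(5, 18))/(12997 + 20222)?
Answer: -1170562096/33219 ≈ -35238.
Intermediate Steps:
P(f, U) = 4*f
-35238 - (-9086 + 3*P(5, 18))/(12997 + 20222) = -35238 - (-9086 + 3*(4*5))/(12997 + 20222) = -35238 - (-9086 + 3*20)/33219 = -35238 - (-9086 + 60)/33219 = -35238 - (-9026)/33219 = -35238 - 1*(-9026/33219) = -35238 + 9026/33219 = -1170562096/33219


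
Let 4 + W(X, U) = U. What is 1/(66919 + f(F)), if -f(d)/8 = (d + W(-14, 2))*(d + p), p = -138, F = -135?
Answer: -1/232289 ≈ -4.3050e-6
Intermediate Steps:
W(X, U) = -4 + U
f(d) = -8*(-138 + d)*(-2 + d) (f(d) = -8*(d + (-4 + 2))*(d - 138) = -8*(d - 2)*(-138 + d) = -8*(-2 + d)*(-138 + d) = -8*(-138 + d)*(-2 + d))
1/(66919 + f(F)) = 1/(66919 + (-2208 - 8*(-135)² + 1120*(-135))) = 1/(66919 + (-2208 - 8*18225 - 151200)) = 1/(66919 + (-2208 - 145800 - 151200)) = 1/(66919 - 299208) = 1/(-232289) = -1/232289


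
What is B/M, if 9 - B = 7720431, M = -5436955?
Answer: 7720422/5436955 ≈ 1.4200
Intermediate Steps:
B = -7720422 (B = 9 - 1*7720431 = 9 - 7720431 = -7720422)
B/M = -7720422/(-5436955) = -7720422*(-1/5436955) = 7720422/5436955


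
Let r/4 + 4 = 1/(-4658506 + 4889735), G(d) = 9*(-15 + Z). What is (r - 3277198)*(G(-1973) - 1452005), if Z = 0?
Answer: 1100412692203144280/231229 ≈ 4.7590e+12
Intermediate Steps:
G(d) = -135 (G(d) = 9*(-15 + 0) = 9*(-15) = -135)
r = -3699660/231229 (r = -16 + 4/(-4658506 + 4889735) = -16 + 4/231229 = -3699660/231229 ≈ -16.000)
(r - 3277198)*(G(-1973) - 1452005) = (-3699660/231229 - 3277198)*(-135 - 1452005) = -757786916002/231229*(-1452140) = 1100412692203144280/231229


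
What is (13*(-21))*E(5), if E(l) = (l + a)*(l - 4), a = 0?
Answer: -1365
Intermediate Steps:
E(l) = l*(-4 + l) (E(l) = (l + 0)*(l - 4) = l*(-4 + l))
(13*(-21))*E(5) = (13*(-21))*(5*(-4 + 5)) = -1365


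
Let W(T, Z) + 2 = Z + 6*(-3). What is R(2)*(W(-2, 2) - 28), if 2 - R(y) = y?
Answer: 0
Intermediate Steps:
R(y) = 2 - y
W(T, Z) = -20 + Z (W(T, Z) = -2 + (Z + 6*(-3)) = -2 + (Z - 18) = -2 + (-18 + Z) = -20 + Z)
R(2)*(W(-2, 2) - 28) = (2 - 1*2)*((-20 + 2) - 28) = (2 - 2)*(-18 - 28) = 0*(-46) = 0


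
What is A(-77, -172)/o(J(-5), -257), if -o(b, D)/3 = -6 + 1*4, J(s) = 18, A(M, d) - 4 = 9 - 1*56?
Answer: -43/6 ≈ -7.1667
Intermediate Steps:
A(M, d) = -43 (A(M, d) = 4 + (9 - 1*56) = 4 + (9 - 56) = 4 - 47 = -43)
o(b, D) = 6 (o(b, D) = -3*(-6 + 1*4) = -3*(-6 + 4) = -3*(-2) = 6)
A(-77, -172)/o(J(-5), -257) = -43/6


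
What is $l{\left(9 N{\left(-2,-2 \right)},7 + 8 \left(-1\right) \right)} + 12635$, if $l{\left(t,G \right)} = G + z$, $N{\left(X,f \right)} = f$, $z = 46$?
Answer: $12680$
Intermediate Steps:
$l{\left(t,G \right)} = 46 + G$ ($l{\left(t,G \right)} = G + 46 = 46 + G$)
$l{\left(9 N{\left(-2,-2 \right)},7 + 8 \left(-1\right) \right)} + 12635 = \left(46 + \left(7 + 8 \left(-1\right)\right)\right) + 12635 = \left(46 + \left(7 - 8\right)\right) + 12635 = \left(46 - 1\right) + 12635 = 45 + 12635 = 12680$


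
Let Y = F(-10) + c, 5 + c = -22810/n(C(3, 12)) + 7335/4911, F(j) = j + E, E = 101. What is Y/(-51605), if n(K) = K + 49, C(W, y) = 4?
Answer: 29748939/4477301405 ≈ 0.0066444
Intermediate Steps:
F(j) = 101 + j (F(j) = j + 101 = 101 + j)
n(K) = 49 + K
c = -37644190/86761 (c = -5 + (-22810/(49 + 4) + 7335/4911) = -5 + (-22810/53 + 7335*(1/4911)) = -5 + (-22810*1/53 + 2445/1637) = -5 + (-22810/53 + 2445/1637) = -5 - 37210385/86761 = -37644190/86761 ≈ -433.88)
Y = -29748939/86761 (Y = (101 - 10) - 37644190/86761 = 91 - 37644190/86761 = -29748939/86761 ≈ -342.88)
Y/(-51605) = -29748939/86761/(-51605) = -29748939/86761*(-1/51605) = 29748939/4477301405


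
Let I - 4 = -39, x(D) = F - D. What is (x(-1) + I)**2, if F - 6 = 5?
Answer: 529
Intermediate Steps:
F = 11 (F = 6 + 5 = 11)
x(D) = 11 - D
I = -35 (I = 4 - 39 = -35)
(x(-1) + I)**2 = ((11 - 1*(-1)) - 35)**2 = ((11 + 1) - 35)**2 = (12 - 35)**2 = (-23)**2 = 529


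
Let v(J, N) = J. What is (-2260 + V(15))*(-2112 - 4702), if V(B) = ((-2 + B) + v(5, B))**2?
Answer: 13191904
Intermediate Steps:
V(B) = (3 + B)**2 (V(B) = ((-2 + B) + 5)**2 = (3 + B)**2)
(-2260 + V(15))*(-2112 - 4702) = (-2260 + (3 + 15)**2)*(-2112 - 4702) = (-2260 + 18**2)*(-6814) = (-2260 + 324)*(-6814) = -1936*(-6814) = 13191904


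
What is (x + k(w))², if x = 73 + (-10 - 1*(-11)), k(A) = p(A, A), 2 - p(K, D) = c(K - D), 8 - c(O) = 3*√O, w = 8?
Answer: 4624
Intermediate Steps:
c(O) = 8 - 3*√O
p(K, D) = -6 + 3*√(K - D) (p(K, D) = 2 - (8 - 3*√(K - D)) = 2 + (-8 + 3*√(K - D)) = -6 + 3*√(K - D))
k(A) = -6 (k(A) = -6 + 3*√(A - A) = -6 + 3*√0 = -6 + 3*0 = -6 + 0 = -6)
x = 74 (x = 73 + (-10 + 11) = 73 + 1 = 74)
(x + k(w))² = (74 - 6)² = 68² = 4624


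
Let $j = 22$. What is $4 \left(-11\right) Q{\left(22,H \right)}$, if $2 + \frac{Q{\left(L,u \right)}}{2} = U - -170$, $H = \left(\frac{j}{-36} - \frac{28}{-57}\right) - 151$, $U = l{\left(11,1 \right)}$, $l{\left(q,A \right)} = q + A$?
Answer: $-15840$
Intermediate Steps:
$l{\left(q,A \right)} = A + q$
$U = 12$ ($U = 1 + 11 = 12$)
$H = - \frac{51683}{342}$ ($H = \left(\frac{22}{-36} - \frac{28}{-57}\right) - 151 = \left(22 \left(- \frac{1}{36}\right) - - \frac{28}{57}\right) - 151 = \left(- \frac{11}{18} + \frac{28}{57}\right) - 151 = - \frac{41}{342} - 151 = - \frac{51683}{342} \approx -151.12$)
$Q{\left(L,u \right)} = 360$ ($Q{\left(L,u \right)} = -4 + 2 \left(12 - -170\right) = -4 + 2 \left(12 + 170\right) = -4 + 2 \cdot 182 = -4 + 364 = 360$)
$4 \left(-11\right) Q{\left(22,H \right)} = 4 \left(-11\right) 360 = \left(-44\right) 360 = -15840$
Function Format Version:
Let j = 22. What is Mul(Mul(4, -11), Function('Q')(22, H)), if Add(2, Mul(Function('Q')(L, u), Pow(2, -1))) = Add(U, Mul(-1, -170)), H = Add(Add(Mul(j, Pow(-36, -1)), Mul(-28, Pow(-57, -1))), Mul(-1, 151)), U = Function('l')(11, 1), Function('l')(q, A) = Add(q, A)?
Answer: -15840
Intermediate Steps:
Function('l')(q, A) = Add(A, q)
U = 12 (U = Add(1, 11) = 12)
H = Rational(-51683, 342) (H = Add(Add(Mul(22, Pow(-36, -1)), Mul(-28, Pow(-57, -1))), Mul(-1, 151)) = Add(Add(Mul(22, Rational(-1, 36)), Mul(-28, Rational(-1, 57))), -151) = Add(Add(Rational(-11, 18), Rational(28, 57)), -151) = Add(Rational(-41, 342), -151) = Rational(-51683, 342) ≈ -151.12)
Function('Q')(L, u) = 360 (Function('Q')(L, u) = Add(-4, Mul(2, Add(12, Mul(-1, -170)))) = Add(-4, Mul(2, Add(12, 170))) = Add(-4, Mul(2, 182)) = Add(-4, 364) = 360)
Mul(Mul(4, -11), Function('Q')(22, H)) = Mul(Mul(4, -11), 360) = Mul(-44, 360) = -15840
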